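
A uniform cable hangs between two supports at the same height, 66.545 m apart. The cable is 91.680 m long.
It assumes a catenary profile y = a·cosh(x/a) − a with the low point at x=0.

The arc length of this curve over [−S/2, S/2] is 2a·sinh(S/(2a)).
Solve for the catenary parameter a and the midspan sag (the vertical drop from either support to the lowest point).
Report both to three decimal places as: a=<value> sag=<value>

seed: a₀ = √(S³/(24(L−S))) = √(66.545³/(24·25.135)) = 22.101822
iter 1: u=1.505419  f(a)=+3.007e+00  f'(a)=-2.833e+00  a ← 22.101822 − (+3.007e+00/-2.833e+00) = 23.162993
iter 2: u=1.436451  f(a)=+2.301e-01  f'(a)=-2.415e+00  a ← 23.162993 − (+2.301e-01/-2.415e+00) = 23.258281
iter 3: u=1.430566  f(a)=+1.595e-03  f'(a)=-2.382e+00  a ← 23.258281 − (+1.595e-03/-2.382e+00) = 23.258950
iter 4: u=1.430525  f(a)=+7.775e-08  f'(a)=-2.381e+00  a ← 23.258950 − (+7.775e-08/-2.381e+00) = 23.258950
iter 5: u=1.430525  f(a)=+0.000e+00  f'(a)=-2.381e+00  a ← 23.258950 − (+0.000e+00/-2.381e+00) = 23.258950
converged: |Δa| < 1e-12 after 5 iterations
sag = a·(cosh(S/(2a)) − 1) = 23.258950·(cosh(1.430525) − 1) = 28.144205
T_max/T_min = cosh(S/(2a)) = 2.210038

a=23.259 sag=28.144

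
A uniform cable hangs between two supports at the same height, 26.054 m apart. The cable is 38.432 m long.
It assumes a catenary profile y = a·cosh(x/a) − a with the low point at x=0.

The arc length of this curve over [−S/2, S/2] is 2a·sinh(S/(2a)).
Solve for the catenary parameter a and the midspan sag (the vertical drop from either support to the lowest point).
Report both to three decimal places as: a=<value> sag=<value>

a=8.215 sag=12.683

seed: a₀ = √(S³/(24(L−S))) = √(26.054³/(24·12.378)) = 7.715796
iter 1: u=1.688355  f(a)=+1.889e+00  f'(a)=-4.221e+00  a ← 7.715796 − (+1.889e+00/-4.221e+00) = 8.163246
iter 2: u=1.595811  f(a)=+1.768e-01  f'(a)=-3.465e+00  a ← 8.163246 − (+1.768e-01/-3.465e+00) = 8.214260
iter 3: u=1.585901  f(a)=+1.901e-03  f'(a)=-3.391e+00  a ← 8.214260 − (+1.901e-03/-3.391e+00) = 8.214821
iter 4: u=1.585792  f(a)=+2.251e-07  f'(a)=-3.390e+00  a ← 8.214821 − (+2.251e-07/-3.390e+00) = 8.214821
iter 5: u=1.585792  f(a)=+7.105e-15  f'(a)=-3.390e+00  a ← 8.214821 − (+7.105e-15/-3.390e+00) = 8.214821
converged: |Δa| < 1e-12 after 5 iterations
sag = a·(cosh(S/(2a)) − 1) = 8.214821·(cosh(1.585792) − 1) = 12.683455
T_max/T_min = cosh(S/(2a)) = 2.543972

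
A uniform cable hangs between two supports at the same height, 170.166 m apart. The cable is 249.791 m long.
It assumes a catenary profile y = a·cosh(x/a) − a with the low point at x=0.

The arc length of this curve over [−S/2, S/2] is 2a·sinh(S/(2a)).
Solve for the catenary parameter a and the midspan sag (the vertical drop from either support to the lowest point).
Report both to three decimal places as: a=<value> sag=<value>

a=54.017 sag=82.059

seed: a₀ = √(S³/(24(L−S))) = √(170.166³/(24·79.625)) = 50.778380
iter 1: u=1.675575  f(a)=+1.195e+01  f'(a)=-4.110e+00  a ← 50.778380 − (+1.195e+01/-4.110e+00) = 53.687263
iter 2: u=1.584789  f(a)=+1.104e+00  f'(a)=-3.383e+00  a ← 53.687263 − (+1.104e+00/-3.383e+00) = 54.013699
iter 3: u=1.575212  f(a)=+1.154e-02  f'(a)=-3.312e+00  a ← 54.013699 − (+1.154e-02/-3.312e+00) = 54.017182
iter 4: u=1.575110  f(a)=+1.289e-06  f'(a)=-3.312e+00  a ← 54.017182 − (+1.289e-06/-3.312e+00) = 54.017183
iter 5: u=1.575110  f(a)=+5.684e-14  f'(a)=-3.312e+00  a ← 54.017183 − (+5.684e-14/-3.312e+00) = 54.017183
converged: |Δa| < 1e-12 after 5 iterations
sag = a·(cosh(S/(2a)) − 1) = 54.017183·(cosh(1.575110) − 1) = 82.059053
T_max/T_min = cosh(S/(2a)) = 2.519129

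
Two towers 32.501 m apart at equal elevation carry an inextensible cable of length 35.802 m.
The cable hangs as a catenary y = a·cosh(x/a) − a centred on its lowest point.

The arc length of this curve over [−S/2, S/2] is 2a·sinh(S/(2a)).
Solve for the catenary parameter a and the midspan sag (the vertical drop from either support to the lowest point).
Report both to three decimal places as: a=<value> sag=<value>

seed: a₀ = √(S³/(24(L−S))) = √(32.501³/(24·3.301)) = 20.816931
iter 1: u=0.780639  f(a)=+1.021e-01  f'(a)=-3.369e-01  a ← 20.816931 − (+1.021e-01/-3.369e-01) = 21.119850
iter 2: u=0.769442  f(a)=+2.270e-03  f'(a)=-3.221e-01  a ← 21.119850 − (+2.270e-03/-3.221e-01) = 21.126899
iter 3: u=0.769185  f(a)=+1.180e-06  f'(a)=-3.217e-01  a ← 21.126899 − (+1.180e-06/-3.217e-01) = 21.126903
iter 4: u=0.769185  f(a)=+3.197e-13  f'(a)=-3.217e-01  a ← 21.126903 − (+3.197e-13/-3.217e-01) = 21.126903
converged: |Δa| < 1e-12 after 4 iterations
sag = a·(cosh(S/(2a)) − 1) = 21.126903·(cosh(0.769185) − 1) = 6.564103
T_max/T_min = cosh(S/(2a)) = 1.310699

a=21.127 sag=6.564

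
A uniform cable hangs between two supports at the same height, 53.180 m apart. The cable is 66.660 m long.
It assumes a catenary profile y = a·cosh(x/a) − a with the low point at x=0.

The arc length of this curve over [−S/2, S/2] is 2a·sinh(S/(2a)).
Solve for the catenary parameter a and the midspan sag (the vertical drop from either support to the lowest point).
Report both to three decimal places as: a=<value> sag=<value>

seed: a₀ = √(S³/(24(L−S))) = √(53.180³/(24·13.480)) = 21.561151
iter 1: u=1.233237  f(a)=+1.063e+00  f'(a)=-1.451e+00  a ← 21.561151 − (+1.063e+00/-1.451e+00) = 22.293640
iter 2: u=1.192717  f(a)=+5.657e-02  f'(a)=-1.300e+00  a ← 22.293640 − (+5.657e-02/-1.300e+00) = 22.337141
iter 3: u=1.190394  f(a)=+1.802e-04  f'(a)=-1.292e+00  a ← 22.337141 − (+1.802e-04/-1.292e+00) = 22.337280
iter 4: u=1.190387  f(a)=+1.840e-09  f'(a)=-1.292e+00  a ← 22.337280 − (+1.840e-09/-1.292e+00) = 22.337280
iter 5: u=1.190387  f(a)=+0.000e+00  f'(a)=-1.292e+00  a ← 22.337280 − (+0.000e+00/-1.292e+00) = 22.337280
converged: |Δa| < 1e-12 after 5 iterations
sag = a·(cosh(S/(2a)) − 1) = 22.337280·(cosh(1.190387) − 1) = 17.785569
T_max/T_min = cosh(S/(2a)) = 1.796228

a=22.337 sag=17.786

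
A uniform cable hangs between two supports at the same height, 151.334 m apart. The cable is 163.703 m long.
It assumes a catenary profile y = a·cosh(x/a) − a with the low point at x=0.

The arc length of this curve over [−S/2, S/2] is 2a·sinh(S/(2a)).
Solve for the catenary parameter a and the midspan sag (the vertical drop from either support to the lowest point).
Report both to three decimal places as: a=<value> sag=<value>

seed: a₀ = √(S³/(24(L−S))) = √(151.334³/(24·12.369)) = 108.051762
iter 1: u=0.700285  f(a)=+3.069e-01  f'(a)=-2.404e-01  a ← 108.051762 − (+3.069e-01/-2.404e-01) = 109.328336
iter 2: u=0.692108  f(a)=+5.523e-03  f'(a)=-2.318e-01  a ← 109.328336 − (+5.523e-03/-2.318e-01) = 109.352163
iter 3: u=0.691957  f(a)=+1.862e-06  f'(a)=-2.316e-01  a ← 109.352163 − (+1.862e-06/-2.316e-01) = 109.352171
iter 4: u=0.691957  f(a)=+2.274e-13  f'(a)=-2.316e-01  a ← 109.352171 − (+2.274e-13/-2.316e-01) = 109.352171
converged: |Δa| < 1e-12 after 4 iterations
sag = a·(cosh(S/(2a)) − 1) = 109.352171·(cosh(0.691957) − 1) = 27.240528
T_max/T_min = cosh(S/(2a)) = 1.249108

a=109.352 sag=27.241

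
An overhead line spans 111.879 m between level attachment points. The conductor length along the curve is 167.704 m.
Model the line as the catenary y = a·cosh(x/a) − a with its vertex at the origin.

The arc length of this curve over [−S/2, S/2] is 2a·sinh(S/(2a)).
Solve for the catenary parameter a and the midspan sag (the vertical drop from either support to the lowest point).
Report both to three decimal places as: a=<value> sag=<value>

a=34.516 sag=56.162

seed: a₀ = √(S³/(24(L−S))) = √(111.879³/(24·55.825)) = 32.329790
iter 1: u=1.730277  f(a)=+8.978e+00  f'(a)=-4.604e+00  a ← 32.329790 − (+8.978e+00/-4.604e+00) = 34.279657
iter 2: u=1.631857  f(a)=+8.763e-01  f'(a)=-3.746e+00  a ← 34.279657 − (+8.763e-01/-3.746e+00) = 34.513623
iter 3: u=1.620795  f(a)=+1.034e-02  f'(a)=-3.658e+00  a ← 34.513623 − (+1.034e-02/-3.658e+00) = 34.516451
iter 4: u=1.620662  f(a)=+1.479e-06  f'(a)=-3.657e+00  a ← 34.516451 − (+1.479e-06/-3.657e+00) = 34.516452
iter 5: u=1.620662  f(a)=+2.842e-14  f'(a)=-3.657e+00  a ← 34.516452 − (+2.842e-14/-3.657e+00) = 34.516452
converged: |Δa| < 1e-12 after 5 iterations
sag = a·(cosh(S/(2a)) − 1) = 34.516452·(cosh(1.620662) − 1) = 56.161789
T_max/T_min = cosh(S/(2a)) = 2.627102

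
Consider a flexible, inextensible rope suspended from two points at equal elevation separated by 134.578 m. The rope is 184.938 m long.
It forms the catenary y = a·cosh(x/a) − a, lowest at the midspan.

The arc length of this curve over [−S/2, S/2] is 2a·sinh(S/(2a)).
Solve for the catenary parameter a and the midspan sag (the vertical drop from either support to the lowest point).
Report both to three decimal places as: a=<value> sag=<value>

a=47.238 sag=56.598

seed: a₀ = √(S³/(24(L−S))) = √(134.578³/(24·50.360)) = 44.906853
iter 1: u=1.498413  f(a)=+5.965e+00  f'(a)=-2.789e+00  a ← 44.906853 − (+5.965e+00/-2.789e+00) = 47.046091
iter 2: u=1.430278  f(a)=+4.528e-01  f'(a)=-2.380e+00  a ← 47.046091 − (+4.528e-01/-2.380e+00) = 47.236328
iter 3: u=1.424518  f(a)=+3.081e-03  f'(a)=-2.348e+00  a ← 47.236328 − (+3.081e-03/-2.348e+00) = 47.237641
iter 4: u=1.424478  f(a)=+1.449e-07  f'(a)=-2.347e+00  a ← 47.237641 − (+1.449e-07/-2.347e+00) = 47.237641
iter 5: u=1.424478  f(a)=+2.842e-14  f'(a)=-2.347e+00  a ← 47.237641 − (+2.842e-14/-2.347e+00) = 47.237641
converged: |Δa| < 1e-12 after 5 iterations
sag = a·(cosh(S/(2a)) − 1) = 47.237641·(cosh(1.424478) − 1) = 56.598339
T_max/T_min = cosh(S/(2a)) = 2.198162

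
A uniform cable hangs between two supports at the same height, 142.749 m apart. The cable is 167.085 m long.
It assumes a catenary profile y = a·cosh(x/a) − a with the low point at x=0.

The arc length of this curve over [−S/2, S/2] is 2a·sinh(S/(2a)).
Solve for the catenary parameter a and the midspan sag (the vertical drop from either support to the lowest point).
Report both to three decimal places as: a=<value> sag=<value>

seed: a₀ = √(S³/(24(L−S))) = √(142.749³/(24·24.336)) = 70.571507
iter 1: u=1.011378  f(a)=+1.275e+00  f'(a)=-7.629e-01  a ← 70.571507 − (+1.275e+00/-7.629e-01) = 72.243375
iter 2: u=0.987973  f(a)=+4.673e-02  f'(a)=-7.079e-01  a ← 72.243375 − (+4.673e-02/-7.079e-01) = 72.309388
iter 3: u=0.987071  f(a)=+6.802e-05  f'(a)=-7.058e-01  a ← 72.309388 − (+6.802e-05/-7.058e-01) = 72.309484
iter 4: u=0.987070  f(a)=+1.446e-10  f'(a)=-7.058e-01  a ← 72.309484 − (+1.446e-10/-7.058e-01) = 72.309484
iter 5: u=0.987070  f(a)=+0.000e+00  f'(a)=-7.058e-01  a ← 72.309484 − (+0.000e+00/-7.058e-01) = 72.309484
converged: |Δa| < 1e-12 after 5 iterations
sag = a·(cosh(S/(2a)) − 1) = 72.309484·(cosh(0.987070) − 1) = 38.180383
T_max/T_min = cosh(S/(2a)) = 1.528013

a=72.309 sag=38.180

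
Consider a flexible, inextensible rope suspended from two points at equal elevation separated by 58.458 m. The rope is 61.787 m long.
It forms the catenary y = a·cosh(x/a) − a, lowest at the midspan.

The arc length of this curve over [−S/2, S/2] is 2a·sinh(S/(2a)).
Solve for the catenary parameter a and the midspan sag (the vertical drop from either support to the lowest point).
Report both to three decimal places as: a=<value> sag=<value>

seed: a₀ = √(S³/(24(L−S))) = √(58.458³/(24·3.329)) = 50.003846
iter 1: u=0.584535  f(a)=+5.734e-02  f'(a)=-1.378e-01  a ← 50.003846 − (+5.734e-02/-1.378e-01) = 50.420076
iter 2: u=0.579710  f(a)=+7.238e-04  f'(a)=-1.343e-01  a ← 50.420076 − (+7.238e-04/-1.343e-01) = 50.425465
iter 3: u=0.579648  f(a)=+1.186e-07  f'(a)=-1.343e-01  a ← 50.425465 − (+1.186e-07/-1.343e-01) = 50.425466
iter 4: u=0.579648  f(a)=-1.421e-14  f'(a)=-1.343e-01  a ← 50.425466 − (-1.421e-14/-1.343e-01) = 50.425466
converged: |Δa| < 1e-12 after 4 iterations
sag = a·(cosh(S/(2a)) − 1) = 50.425466·(cosh(0.579648) − 1) = 8.711121
T_max/T_min = cosh(S/(2a)) = 1.172752

a=50.425 sag=8.711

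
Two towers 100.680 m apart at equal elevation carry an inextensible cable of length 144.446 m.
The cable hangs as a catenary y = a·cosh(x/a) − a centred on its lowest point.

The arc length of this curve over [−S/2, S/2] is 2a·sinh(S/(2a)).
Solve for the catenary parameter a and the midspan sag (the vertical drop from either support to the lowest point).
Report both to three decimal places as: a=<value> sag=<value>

seed: a₀ = √(S³/(24(L−S))) = √(100.680³/(24·43.766)) = 31.170284
iter 1: u=1.615000  f(a)=+6.075e+00  f'(a)=-3.612e+00  a ← 31.170284 − (+6.075e+00/-3.612e+00) = 32.852109
iter 2: u=1.532322  f(a)=+5.263e-01  f'(a)=-3.011e+00  a ← 32.852109 − (+5.263e-01/-3.011e+00) = 33.026908
iter 3: u=1.524212  f(a)=+4.779e-03  f'(a)=-2.957e+00  a ← 33.026908 − (+4.779e-03/-2.957e+00) = 33.028524
iter 4: u=1.524137  f(a)=+4.018e-07  f'(a)=-2.956e+00  a ← 33.028524 − (+4.018e-07/-2.956e+00) = 33.028525
iter 5: u=1.524137  f(a)=+0.000e+00  f'(a)=-2.956e+00  a ← 33.028525 − (+0.000e+00/-2.956e+00) = 33.028525
converged: |Δa| < 1e-12 after 5 iterations
sag = a·(cosh(S/(2a)) − 1) = 33.028525·(cosh(1.524137) − 1) = 46.388383
T_max/T_min = cosh(S/(2a)) = 2.404495

a=33.029 sag=46.388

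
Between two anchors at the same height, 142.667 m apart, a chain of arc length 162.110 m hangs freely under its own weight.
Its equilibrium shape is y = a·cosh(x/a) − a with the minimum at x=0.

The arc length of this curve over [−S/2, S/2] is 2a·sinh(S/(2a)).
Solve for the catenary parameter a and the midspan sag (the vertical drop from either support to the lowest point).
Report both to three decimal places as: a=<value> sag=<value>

a=80.450 sag=33.752

seed: a₀ = √(S³/(24(L−S))) = √(142.667³/(24·19.443)) = 78.885655
iter 1: u=0.904265  f(a)=+8.106e-01  f'(a)=-5.344e-01  a ← 78.885655 − (+8.106e-01/-5.344e-01) = 80.402324
iter 2: u=0.887207  f(a)=+2.397e-02  f'(a)=-5.033e-01  a ← 80.402324 − (+2.397e-02/-5.033e-01) = 80.449948
iter 3: u=0.886682  f(a)=+2.237e-05  f'(a)=-5.023e-01  a ← 80.449948 − (+2.237e-05/-5.023e-01) = 80.449992
iter 4: u=0.886681  f(a)=+1.953e-11  f'(a)=-5.023e-01  a ← 80.449992 − (+1.953e-11/-5.023e-01) = 80.449992
converged: |Δa| < 1e-12 after 4 iterations
sag = a·(cosh(S/(2a)) − 1) = 80.449992·(cosh(0.886681) − 1) = 33.752084
T_max/T_min = cosh(S/(2a)) = 1.419541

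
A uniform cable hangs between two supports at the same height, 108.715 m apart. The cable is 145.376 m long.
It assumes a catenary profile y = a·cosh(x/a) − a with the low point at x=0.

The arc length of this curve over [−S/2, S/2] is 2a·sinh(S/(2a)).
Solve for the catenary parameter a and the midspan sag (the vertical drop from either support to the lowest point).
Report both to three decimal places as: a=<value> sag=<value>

a=40.014 sag=42.960

seed: a₀ = √(S³/(24(L−S))) = √(108.715³/(24·36.661)) = 38.214346
iter 1: u=1.422437  f(a)=+3.893e+00  f'(a)=-2.336e+00  a ← 38.214346 − (+3.893e+00/-2.336e+00) = 39.880684
iter 2: u=1.363003  f(a)=+2.691e-01  f'(a)=-2.023e+00  a ← 39.880684 − (+2.691e-01/-2.023e+00) = 40.013682
iter 3: u=1.358473  f(a)=+1.497e-03  f'(a)=-2.001e+00  a ← 40.013682 − (+1.497e-03/-2.001e+00) = 40.014430
iter 4: u=1.358447  f(a)=+4.690e-08  f'(a)=-2.001e+00  a ← 40.014430 − (+4.690e-08/-2.001e+00) = 40.014430
iter 5: u=1.358447  f(a)=+0.000e+00  f'(a)=-2.001e+00  a ← 40.014430 − (+0.000e+00/-2.001e+00) = 40.014430
converged: |Δa| < 1e-12 after 5 iterations
sag = a·(cosh(S/(2a)) − 1) = 40.014430·(cosh(1.358447) − 1) = 42.959662
T_max/T_min = cosh(S/(2a)) = 2.073604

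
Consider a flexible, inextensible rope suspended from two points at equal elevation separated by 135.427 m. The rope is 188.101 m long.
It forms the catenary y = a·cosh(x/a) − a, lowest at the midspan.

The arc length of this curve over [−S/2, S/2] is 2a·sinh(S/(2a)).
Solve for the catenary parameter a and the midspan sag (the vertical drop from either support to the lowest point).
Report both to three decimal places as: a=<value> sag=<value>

seed: a₀ = √(S³/(24(L−S))) = √(135.427³/(24·52.674)) = 44.325548
iter 1: u=1.527640  f(a)=+6.499e+00  f'(a)=-2.980e+00  a ← 44.325548 − (+6.499e+00/-2.980e+00) = 46.506720
iter 2: u=1.455994  f(a)=+5.105e-01  f'(a)=-2.528e+00  a ← 46.506720 − (+5.105e-01/-2.528e+00) = 46.708637
iter 3: u=1.449700  f(a)=+3.743e-03  f'(a)=-2.491e+00  a ← 46.708637 − (+3.743e-03/-2.491e+00) = 46.710140
iter 4: u=1.449653  f(a)=+2.045e-07  f'(a)=-2.491e+00  a ← 46.710140 − (+2.045e-07/-2.491e+00) = 46.710140
iter 5: u=1.449653  f(a)=+5.684e-14  f'(a)=-2.491e+00  a ← 46.710140 − (+5.684e-14/-2.491e+00) = 46.710140
converged: |Δa| < 1e-12 after 5 iterations
sag = a·(cosh(S/(2a)) − 1) = 46.710140·(cosh(1.449653) − 1) = 58.300972
T_max/T_min = cosh(S/(2a)) = 2.248144

a=46.710 sag=58.301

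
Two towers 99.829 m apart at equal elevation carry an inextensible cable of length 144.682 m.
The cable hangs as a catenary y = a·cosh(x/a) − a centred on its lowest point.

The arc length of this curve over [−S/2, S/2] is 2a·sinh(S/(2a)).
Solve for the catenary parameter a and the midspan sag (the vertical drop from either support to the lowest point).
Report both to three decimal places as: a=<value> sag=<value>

a=32.269 sag=46.943

seed: a₀ = √(S³/(24(L−S))) = √(99.829³/(24·44.853)) = 30.400709
iter 1: u=1.641886  f(a)=+6.449e+00  f'(a)=-3.827e+00  a ← 30.400709 − (+6.449e+00/-3.827e+00) = 32.085844
iter 2: u=1.555655  f(a)=+5.750e-01  f'(a)=-3.172e+00  a ← 32.085844 − (+5.750e-01/-3.172e+00) = 32.267115
iter 3: u=1.546915  f(a)=+5.561e-03  f'(a)=-3.111e+00  a ← 32.267115 − (+5.561e-03/-3.111e+00) = 32.268903
iter 4: u=1.546830  f(a)=+5.312e-07  f'(a)=-3.110e+00  a ← 32.268903 − (+5.312e-07/-3.110e+00) = 32.268903
iter 5: u=1.546830  f(a)=+2.842e-14  f'(a)=-3.110e+00  a ← 32.268903 − (+2.842e-14/-3.110e+00) = 32.268903
converged: |Δa| < 1e-12 after 5 iterations
sag = a·(cosh(S/(2a)) − 1) = 32.268903·(cosh(1.546830) − 1) = 46.942854
T_max/T_min = cosh(S/(2a)) = 2.454740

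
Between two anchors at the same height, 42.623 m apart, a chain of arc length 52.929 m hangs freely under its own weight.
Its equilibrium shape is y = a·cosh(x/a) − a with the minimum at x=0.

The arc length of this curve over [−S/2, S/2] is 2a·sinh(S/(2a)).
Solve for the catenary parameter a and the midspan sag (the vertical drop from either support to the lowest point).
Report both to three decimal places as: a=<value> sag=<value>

seed: a₀ = √(S³/(24(L−S))) = √(42.623³/(24·10.306)) = 17.693564
iter 1: u=1.204477  f(a)=+7.739e-01  f'(a)=-1.343e+00  a ← 17.693564 − (+7.739e-01/-1.343e+00) = 18.269857
iter 2: u=1.166484  f(a)=+3.942e-02  f'(a)=-1.209e+00  a ← 18.269857 − (+3.942e-02/-1.209e+00) = 18.302455
iter 3: u=1.164407  f(a)=+1.144e-04  f'(a)=-1.202e+00  a ← 18.302455 − (+1.144e-04/-1.202e+00) = 18.302550
iter 4: u=1.164401  f(a)=+9.701e-10  f'(a)=-1.202e+00  a ← 18.302550 − (+9.701e-10/-1.202e+00) = 18.302550
iter 5: u=1.164401  f(a)=+0.000e+00  f'(a)=-1.202e+00  a ← 18.302550 − (+0.000e+00/-1.202e+00) = 18.302550
converged: |Δa| < 1e-12 after 5 iterations
sag = a·(cosh(S/(2a)) − 1) = 18.302550·(cosh(1.164401) − 1) = 13.874353
T_max/T_min = cosh(S/(2a)) = 1.758056

a=18.303 sag=13.874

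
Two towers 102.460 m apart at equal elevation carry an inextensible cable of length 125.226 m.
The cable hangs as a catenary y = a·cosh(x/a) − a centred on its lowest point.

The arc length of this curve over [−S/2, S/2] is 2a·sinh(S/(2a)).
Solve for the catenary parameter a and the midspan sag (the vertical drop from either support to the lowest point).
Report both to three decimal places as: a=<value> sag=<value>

a=45.778 sag=31.785

seed: a₀ = √(S³/(24(L−S))) = √(102.460³/(24·22.766)) = 44.369296
iter 1: u=1.154627  f(a)=+1.567e+00  f'(a)=-1.170e+00  a ← 44.369296 − (+1.567e+00/-1.170e+00) = 45.708634
iter 2: u=1.120795  f(a)=+7.373e-02  f'(a)=-1.062e+00  a ← 45.708634 − (+7.373e-02/-1.062e+00) = 45.778068
iter 3: u=1.119095  f(a)=+1.812e-04  f'(a)=-1.057e+00  a ← 45.778068 − (+1.812e-04/-1.057e+00) = 45.778240
iter 4: u=1.119091  f(a)=+1.100e-09  f'(a)=-1.057e+00  a ← 45.778240 − (+1.100e-09/-1.057e+00) = 45.778240
iter 5: u=1.119091  f(a)=+0.000e+00  f'(a)=-1.057e+00  a ← 45.778240 − (+0.000e+00/-1.057e+00) = 45.778240
converged: |Δa| < 1e-12 after 5 iterations
sag = a·(cosh(S/(2a)) − 1) = 45.778240·(cosh(1.119091) − 1) = 31.784864
T_max/T_min = cosh(S/(2a)) = 1.694323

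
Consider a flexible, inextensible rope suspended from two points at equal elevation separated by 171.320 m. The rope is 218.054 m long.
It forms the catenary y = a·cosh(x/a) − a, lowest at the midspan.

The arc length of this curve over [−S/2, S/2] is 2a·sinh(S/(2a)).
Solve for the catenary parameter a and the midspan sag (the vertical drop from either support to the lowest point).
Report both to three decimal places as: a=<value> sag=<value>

a=69.540 sag=59.776

seed: a₀ = √(S³/(24(L−S))) = √(171.320³/(24·46.734)) = 66.956077
iter 1: u=1.279346  f(a)=+3.977e+00  f'(a)=-1.638e+00  a ← 66.956077 − (+3.977e+00/-1.638e+00) = 69.383741
iter 2: u=1.234583  f(a)=+2.265e-01  f'(a)=-1.456e+00  a ← 69.383741 − (+2.265e-01/-1.456e+00) = 69.539281
iter 3: u=1.231822  f(a)=+8.332e-04  f'(a)=-1.446e+00  a ← 69.539281 − (+8.332e-04/-1.446e+00) = 69.539857
iter 4: u=1.231812  f(a)=+1.136e-08  f'(a)=-1.446e+00  a ← 69.539857 − (+1.136e-08/-1.446e+00) = 69.539857
iter 5: u=1.231812  f(a)=+0.000e+00  f'(a)=-1.446e+00  a ← 69.539857 − (+0.000e+00/-1.446e+00) = 69.539857
converged: |Δa| < 1e-12 after 5 iterations
sag = a·(cosh(S/(2a)) − 1) = 69.539857·(cosh(1.231812) − 1) = 59.776339
T_max/T_min = cosh(S/(2a)) = 1.859598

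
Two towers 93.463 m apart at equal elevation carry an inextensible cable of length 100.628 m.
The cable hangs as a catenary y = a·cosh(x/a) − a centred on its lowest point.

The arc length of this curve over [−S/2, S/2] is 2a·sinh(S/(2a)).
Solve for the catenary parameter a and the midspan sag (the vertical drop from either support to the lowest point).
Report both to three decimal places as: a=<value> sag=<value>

a=69.683 sag=16.266

seed: a₀ = √(S³/(24(L−S))) = √(93.463³/(24·7.165)) = 68.904226
iter 1: u=0.678209  f(a)=+1.666e-01  f'(a)=-2.177e-01  a ← 68.904226 − (+1.666e-01/-2.177e-01) = 69.669518
iter 2: u=0.670760  f(a)=+2.816e-03  f'(a)=-2.104e-01  a ← 69.669518 − (+2.816e-03/-2.104e-01) = 69.682904
iter 3: u=0.670631  f(a)=+8.355e-07  f'(a)=-2.103e-01  a ← 69.682904 − (+8.355e-07/-2.103e-01) = 69.682908
iter 4: u=0.670631  f(a)=+5.684e-14  f'(a)=-2.103e-01  a ← 69.682908 − (+5.684e-14/-2.103e-01) = 69.682908
converged: |Δa| < 1e-12 after 4 iterations
sag = a·(cosh(S/(2a)) − 1) = 69.682908·(cosh(0.670631) − 1) = 16.265950
T_max/T_min = cosh(S/(2a)) = 1.233428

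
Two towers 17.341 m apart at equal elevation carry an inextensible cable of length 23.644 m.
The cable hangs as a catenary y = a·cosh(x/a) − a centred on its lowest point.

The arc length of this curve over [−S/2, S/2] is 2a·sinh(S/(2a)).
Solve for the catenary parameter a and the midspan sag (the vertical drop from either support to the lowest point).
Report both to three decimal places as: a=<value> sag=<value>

seed: a₀ = √(S³/(24(L−S))) = √(17.341³/(24·6.303)) = 5.871268
iter 1: u=1.476768  f(a)=+7.241e-01  f'(a)=-2.653e+00  a ← 5.871268 − (+7.241e-01/-2.653e+00) = 6.144169
iter 2: u=1.411175  f(a)=+5.354e-02  f'(a)=-2.274e+00  a ← 6.144169 − (+5.354e-02/-2.274e+00) = 6.167714
iter 3: u=1.405788  f(a)=+3.445e-04  f'(a)=-2.245e+00  a ← 6.167714 − (+3.445e-04/-2.245e+00) = 6.167867
iter 4: u=1.405753  f(a)=+1.446e-08  f'(a)=-2.245e+00  a ← 6.167867 − (+1.446e-08/-2.245e+00) = 6.167867
iter 5: u=1.405753  f(a)=-3.553e-15  f'(a)=-2.245e+00  a ← 6.167867 − (-3.553e-15/-2.245e+00) = 6.167867
converged: |Δa| < 1e-12 after 5 iterations
sag = a·(cosh(S/(2a)) − 1) = 6.167867·(cosh(1.405753) − 1) = 7.166384
T_max/T_min = cosh(S/(2a)) = 2.161890

a=6.168 sag=7.166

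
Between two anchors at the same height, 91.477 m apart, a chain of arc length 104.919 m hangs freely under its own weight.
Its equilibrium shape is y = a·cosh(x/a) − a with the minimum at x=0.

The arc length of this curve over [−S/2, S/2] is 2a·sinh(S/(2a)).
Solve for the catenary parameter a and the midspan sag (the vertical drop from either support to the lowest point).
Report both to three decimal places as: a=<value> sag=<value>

a=49.751 sag=22.548

seed: a₀ = √(S³/(24(L−S))) = √(91.477³/(24·13.442)) = 48.711365
iter 1: u=0.938970  f(a)=+6.052e-01  f'(a)=-6.021e-01  a ← 48.711365 − (+6.052e-01/-6.021e-01) = 49.716412
iter 2: u=0.919988  f(a)=+1.924e-02  f'(a)=-5.644e-01  a ← 49.716412 − (+1.924e-02/-5.644e-01) = 49.750495
iter 3: u=0.919358  f(a)=+2.085e-05  f'(a)=-5.632e-01  a ← 49.750495 − (+2.085e-05/-5.632e-01) = 49.750532
iter 4: u=0.919357  f(a)=+2.457e-11  f'(a)=-5.632e-01  a ← 49.750532 − (+2.457e-11/-5.632e-01) = 49.750532
converged: |Δa| < 1e-12 after 4 iterations
sag = a·(cosh(S/(2a)) − 1) = 49.750532·(cosh(0.919357) − 1) = 22.548255
T_max/T_min = cosh(S/(2a)) = 1.453226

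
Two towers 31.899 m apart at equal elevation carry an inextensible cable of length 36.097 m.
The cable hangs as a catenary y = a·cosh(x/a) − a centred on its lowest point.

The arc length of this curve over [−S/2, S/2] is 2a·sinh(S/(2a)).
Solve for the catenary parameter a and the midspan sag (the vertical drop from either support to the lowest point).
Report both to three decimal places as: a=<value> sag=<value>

a=18.293 sag=7.405

seed: a₀ = √(S³/(24(L−S))) = √(31.899³/(24·4.198)) = 17.948938
iter 1: u=0.888604  f(a)=+1.689e-01  f'(a)=-5.058e-01  a ← 17.948938 − (+1.689e-01/-5.058e-01) = 18.282871
iter 2: u=0.872374  f(a)=+4.828e-03  f'(a)=-4.772e-01  a ← 18.282871 − (+4.828e-03/-4.772e-01) = 18.292989
iter 3: u=0.871891  f(a)=+4.204e-06  f'(a)=-4.764e-01  a ← 18.292989 − (+4.204e-06/-4.764e-01) = 18.292997
iter 4: u=0.871891  f(a)=+3.197e-12  f'(a)=-4.764e-01  a ← 18.292997 − (+3.197e-12/-4.764e-01) = 18.292997
converged: |Δa| < 1e-12 after 4 iterations
sag = a·(cosh(S/(2a)) − 1) = 18.292997·(cosh(0.871891) − 1) = 7.404903
T_max/T_min = cosh(S/(2a)) = 1.404794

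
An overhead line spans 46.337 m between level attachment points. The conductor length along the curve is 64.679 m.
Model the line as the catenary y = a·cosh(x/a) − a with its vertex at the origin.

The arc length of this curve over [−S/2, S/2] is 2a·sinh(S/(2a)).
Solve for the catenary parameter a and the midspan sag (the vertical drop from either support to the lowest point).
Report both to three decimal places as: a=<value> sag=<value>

a=15.856 sag=20.162

seed: a₀ = √(S³/(24(L−S))) = √(46.337³/(24·18.342)) = 15.033597
iter 1: u=1.541115  f(a)=+2.305e+00  f'(a)=-3.071e+00  a ← 15.033597 − (+2.305e+00/-3.071e+00) = 15.784306
iter 2: u=1.467819  f(a)=+1.839e-01  f'(a)=-2.599e+00  a ← 15.784306 − (+1.839e-01/-2.599e+00) = 15.855082
iter 3: u=1.461266  f(a)=+1.395e-03  f'(a)=-2.560e+00  a ← 15.855082 − (+1.395e-03/-2.560e+00) = 15.855628
iter 4: u=1.461216  f(a)=+8.162e-08  f'(a)=-2.559e+00  a ← 15.855628 − (+8.162e-08/-2.559e+00) = 15.855628
iter 5: u=1.461216  f(a)=+0.000e+00  f'(a)=-2.559e+00  a ← 15.855628 − (+0.000e+00/-2.559e+00) = 15.855628
converged: |Δa| < 1e-12 after 5 iterations
sag = a·(cosh(S/(2a)) − 1) = 15.855628·(cosh(1.461216) − 1) = 20.161649
T_max/T_min = cosh(S/(2a)) = 2.271577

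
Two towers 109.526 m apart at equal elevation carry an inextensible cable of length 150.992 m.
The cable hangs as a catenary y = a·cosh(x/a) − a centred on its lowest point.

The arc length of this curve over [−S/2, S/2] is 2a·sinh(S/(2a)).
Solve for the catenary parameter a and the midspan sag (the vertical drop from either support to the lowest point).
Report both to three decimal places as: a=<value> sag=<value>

seed: a₀ = √(S³/(24(L−S))) = √(109.526³/(24·41.466)) = 36.334915
iter 1: u=1.507173  f(a)=+4.973e+00  f'(a)=-2.845e+00  a ← 36.334915 − (+4.973e+00/-2.845e+00) = 38.082878
iter 2: u=1.437995  f(a)=+3.813e-01  f'(a)=-2.424e+00  a ← 38.082878 − (+3.813e-01/-2.424e+00) = 38.240215
iter 3: u=1.432079  f(a)=+2.655e-03  f'(a)=-2.390e+00  a ← 38.240215 − (+2.655e-03/-2.390e+00) = 38.241326
iter 4: u=1.432037  f(a)=+1.306e-07  f'(a)=-2.390e+00  a ← 38.241326 − (+1.306e-07/-2.390e+00) = 38.241326
iter 5: u=1.432037  f(a)=-2.842e-14  f'(a)=-2.390e+00  a ← 38.241326 − (-2.842e-14/-2.390e+00) = 38.241326
converged: |Δa| < 1e-12 after 5 iterations
sag = a·(cosh(S/(2a)) − 1) = 38.241326·(cosh(1.432037) − 1) = 46.387540
T_max/T_min = cosh(S/(2a)) = 2.213021

a=38.241 sag=46.388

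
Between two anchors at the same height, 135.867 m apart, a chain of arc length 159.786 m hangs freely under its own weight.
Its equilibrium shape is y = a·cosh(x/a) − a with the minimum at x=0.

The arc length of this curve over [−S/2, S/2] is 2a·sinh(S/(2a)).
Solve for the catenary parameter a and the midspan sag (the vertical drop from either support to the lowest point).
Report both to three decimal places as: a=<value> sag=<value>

a=67.778 sag=36.992

seed: a₀ = √(S³/(24(L−S))) = √(135.867³/(24·23.919)) = 66.098842
iter 1: u=1.027756  f(a)=+1.296e+00  f'(a)=-8.031e-01  a ← 66.098842 − (+1.296e+00/-8.031e-01) = 67.711925
iter 2: u=1.003272  f(a)=+4.894e-02  f'(a)=-7.435e-01  a ← 67.711925 − (+4.894e-02/-7.435e-01) = 67.777750
iter 3: u=1.002298  f(a)=+7.592e-05  f'(a)=-7.412e-01  a ← 67.777750 − (+7.592e-05/-7.412e-01) = 67.777853
iter 4: u=1.002296  f(a)=+1.833e-10  f'(a)=-7.412e-01  a ← 67.777853 − (+1.833e-10/-7.412e-01) = 67.777853
iter 5: u=1.002296  f(a)=+2.842e-14  f'(a)=-7.412e-01  a ← 67.777853 − (+2.842e-14/-7.412e-01) = 67.777853
converged: |Δa| < 1e-12 after 5 iterations
sag = a·(cosh(S/(2a)) − 1) = 67.777853·(cosh(1.002296) − 1) = 36.992032
T_max/T_min = cosh(S/(2a)) = 1.545783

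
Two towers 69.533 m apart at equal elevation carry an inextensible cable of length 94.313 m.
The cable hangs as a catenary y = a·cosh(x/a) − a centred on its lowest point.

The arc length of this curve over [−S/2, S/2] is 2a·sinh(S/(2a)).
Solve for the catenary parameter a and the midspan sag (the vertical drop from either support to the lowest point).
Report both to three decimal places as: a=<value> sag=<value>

a=24.955 sag=28.398

seed: a₀ = √(S³/(24(L−S))) = √(69.533³/(24·24.780)) = 23.775528
iter 1: u=1.462281  f(a)=+2.788e+00  f'(a)=-2.566e+00  a ← 23.775528 − (+2.788e+00/-2.566e+00) = 24.862306
iter 2: u=1.398362  f(a)=+2.026e-01  f'(a)=-2.205e+00  a ← 24.862306 − (+2.026e-01/-2.205e+00) = 24.954169
iter 3: u=1.393214  f(a)=+1.254e-03  f'(a)=-2.178e+00  a ← 24.954169 − (+1.254e-03/-2.178e+00) = 24.954745
iter 4: u=1.393182  f(a)=+4.877e-08  f'(a)=-2.178e+00  a ← 24.954745 − (+4.877e-08/-2.178e+00) = 24.954745
iter 5: u=1.393182  f(a)=+1.421e-14  f'(a)=-2.178e+00  a ← 24.954745 − (+1.421e-14/-2.178e+00) = 24.954745
converged: |Δa| < 1e-12 after 5 iterations
sag = a·(cosh(S/(2a)) − 1) = 24.954745·(cosh(1.393182) − 1) = 28.397620
T_max/T_min = cosh(S/(2a)) = 2.137965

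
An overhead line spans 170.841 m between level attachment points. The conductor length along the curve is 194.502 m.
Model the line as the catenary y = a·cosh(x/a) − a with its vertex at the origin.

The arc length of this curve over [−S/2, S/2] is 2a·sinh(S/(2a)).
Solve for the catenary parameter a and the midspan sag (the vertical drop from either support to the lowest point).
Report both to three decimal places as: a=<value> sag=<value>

seed: a₀ = √(S³/(24(L−S))) = √(170.841³/(24·23.661)) = 93.705696
iter 1: u=0.911583  f(a)=+1.003e+00  f'(a)=-5.482e-01  a ← 93.705696 − (+1.003e+00/-5.482e-01) = 95.534781
iter 2: u=0.894130  f(a)=+3.011e-02  f'(a)=-5.158e-01  a ← 95.534781 − (+3.011e-02/-5.158e-01) = 95.593168
iter 3: u=0.893584  f(a)=+2.902e-05  f'(a)=-5.148e-01  a ← 95.593168 − (+2.902e-05/-5.148e-01) = 95.593224
iter 4: u=0.893583  f(a)=+2.703e-11  f'(a)=-5.148e-01  a ← 95.593224 − (+2.703e-11/-5.148e-01) = 95.593224
converged: |Δa| < 1e-12 after 4 iterations
sag = a·(cosh(S/(2a)) − 1) = 95.593224·(cosh(0.893583) − 1) = 40.773273
T_max/T_min = cosh(S/(2a)) = 1.426529

a=95.593 sag=40.773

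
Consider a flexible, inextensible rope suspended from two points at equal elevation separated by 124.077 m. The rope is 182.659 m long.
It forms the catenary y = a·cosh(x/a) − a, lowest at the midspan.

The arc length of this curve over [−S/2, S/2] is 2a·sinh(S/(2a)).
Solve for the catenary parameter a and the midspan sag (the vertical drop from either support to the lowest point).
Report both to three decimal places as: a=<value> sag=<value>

seed: a₀ = √(S³/(24(L−S))) = √(124.077³/(24·58.582)) = 36.859480
iter 1: u=1.683108  f(a)=+8.880e+00  f'(a)=-4.175e+00  a ← 36.859480 − (+8.880e+00/-4.175e+00) = 38.986332
iter 2: u=1.591288  f(a)=+8.266e-01  f'(a)=-3.431e+00  a ← 38.986332 − (+8.266e-01/-3.431e+00) = 39.227250
iter 3: u=1.581515  f(a)=+8.786e-03  f'(a)=-3.358e+00  a ← 39.227250 − (+8.786e-03/-3.358e+00) = 39.229866
iter 4: u=1.581410  f(a)=+1.016e-06  f'(a)=-3.358e+00  a ← 39.229866 − (+1.016e-06/-3.358e+00) = 39.229866
iter 5: u=1.581410  f(a)=+2.842e-14  f'(a)=-3.358e+00  a ← 39.229866 − (+2.842e-14/-3.358e+00) = 39.229866
converged: |Δa| < 1e-12 after 5 iterations
sag = a·(cosh(S/(2a)) − 1) = 39.229866·(cosh(1.581410) − 1) = 60.168625
T_max/T_min = cosh(S/(2a)) = 2.533745

a=39.230 sag=60.169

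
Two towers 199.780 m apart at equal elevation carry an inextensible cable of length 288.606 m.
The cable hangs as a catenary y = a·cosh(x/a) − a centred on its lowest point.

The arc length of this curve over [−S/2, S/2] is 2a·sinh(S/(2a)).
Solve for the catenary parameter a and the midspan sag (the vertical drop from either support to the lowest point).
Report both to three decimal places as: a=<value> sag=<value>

a=64.880 sag=93.337

seed: a₀ = √(S³/(24(L−S))) = √(199.780³/(24·88.826)) = 61.157868
iter 1: u=1.633314  f(a)=+1.263e+01  f'(a)=-3.757e+00  a ← 61.157868 − (+1.263e+01/-3.757e+00) = 64.519105
iter 2: u=1.548224  f(a)=+1.116e+00  f'(a)=-3.120e+00  a ← 64.519105 − (+1.116e+00/-3.120e+00) = 64.876754
iter 3: u=1.539689  f(a)=+1.058e-02  f'(a)=-3.061e+00  a ← 64.876754 − (+1.058e-02/-3.061e+00) = 64.880210
iter 4: u=1.539607  f(a)=+9.704e-07  f'(a)=-3.061e+00  a ← 64.880210 − (+9.704e-07/-3.061e+00) = 64.880210
iter 5: u=1.539607  f(a)=+0.000e+00  f'(a)=-3.061e+00  a ← 64.880210 − (+0.000e+00/-3.061e+00) = 64.880210
converged: |Δa| < 1e-12 after 5 iterations
sag = a·(cosh(S/(2a)) − 1) = 64.880210·(cosh(1.539607) − 1) = 93.337354
T_max/T_min = cosh(S/(2a)) = 2.438611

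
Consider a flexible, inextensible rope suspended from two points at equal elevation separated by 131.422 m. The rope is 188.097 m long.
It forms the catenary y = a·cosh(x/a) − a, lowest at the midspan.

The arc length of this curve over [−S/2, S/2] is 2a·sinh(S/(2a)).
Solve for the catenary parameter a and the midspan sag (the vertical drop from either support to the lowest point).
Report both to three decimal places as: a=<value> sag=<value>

seed: a₀ = √(S³/(24(L−S))) = √(131.422³/(24·56.675)) = 40.850815
iter 1: u=1.608560  f(a)=+7.801e+00  f'(a)=-3.562e+00  a ← 40.850815 − (+7.801e+00/-3.562e+00) = 43.040569
iter 2: u=1.526722  f(a)=+6.711e-01  f'(a)=-2.973e+00  a ← 43.040569 − (+6.711e-01/-2.973e+00) = 43.266273
iter 3: u=1.518758  f(a)=+6.001e-03  f'(a)=-2.921e+00  a ← 43.266273 − (+6.001e-03/-2.921e+00) = 43.268327
iter 4: u=1.518686  f(a)=+4.892e-07  f'(a)=-2.920e+00  a ← 43.268327 − (+4.892e-07/-2.920e+00) = 43.268328
iter 5: u=1.518686  f(a)=+2.842e-14  f'(a)=-2.920e+00  a ← 43.268328 − (+2.842e-14/-2.920e+00) = 43.268328
converged: |Δa| < 1e-12 after 5 iterations
sag = a·(cosh(S/(2a)) − 1) = 43.268328·(cosh(1.518686) − 1) = 60.255914
T_max/T_min = cosh(S/(2a)) = 2.392610

a=43.268 sag=60.256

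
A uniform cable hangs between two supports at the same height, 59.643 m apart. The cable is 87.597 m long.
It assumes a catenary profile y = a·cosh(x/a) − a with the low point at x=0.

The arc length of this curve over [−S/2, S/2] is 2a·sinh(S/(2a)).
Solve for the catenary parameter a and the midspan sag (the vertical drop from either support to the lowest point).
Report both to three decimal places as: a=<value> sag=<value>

seed: a₀ = √(S³/(24(L−S))) = √(59.643³/(24·27.954)) = 17.783270
iter 1: u=1.676941  f(a)=+4.204e+00  f'(a)=-4.122e+00  a ← 17.783270 − (+4.204e+00/-4.122e+00) = 18.803340
iter 2: u=1.585968  f(a)=+3.889e-01  f'(a)=-3.391e+00  a ← 18.803340 − (+3.889e-01/-3.391e+00) = 18.918007
iter 3: u=1.576355  f(a)=+4.076e-03  f'(a)=-3.321e+00  a ← 18.918007 − (+4.076e-03/-3.321e+00) = 18.919235
iter 4: u=1.576253  f(a)=+4.582e-07  f'(a)=-3.320e+00  a ← 18.919235 − (+4.582e-07/-3.320e+00) = 18.919235
iter 5: u=1.576253  f(a)=+1.421e-14  f'(a)=-3.320e+00  a ← 18.919235 − (+1.421e-14/-3.320e+00) = 18.919235
converged: |Δa| < 1e-12 after 5 iterations
sag = a·(cosh(S/(2a)) − 1) = 18.919235·(cosh(1.576253) − 1) = 28.790786
T_max/T_min = cosh(S/(2a)) = 2.521773

a=18.919 sag=28.791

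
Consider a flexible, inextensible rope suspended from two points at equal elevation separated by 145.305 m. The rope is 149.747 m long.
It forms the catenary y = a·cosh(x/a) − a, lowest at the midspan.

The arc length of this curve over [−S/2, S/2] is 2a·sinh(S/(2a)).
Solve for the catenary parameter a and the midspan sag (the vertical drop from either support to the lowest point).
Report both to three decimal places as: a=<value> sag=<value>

seed: a₀ = √(S³/(24(L−S))) = √(145.305³/(24·4.442)) = 169.639092
iter 1: u=0.428277  f(a)=+4.092e-02  f'(a)=-5.334e-02  a ← 169.639092 − (+4.092e-02/-5.334e-02) = 170.406220
iter 2: u=0.426349  f(a)=+2.792e-04  f'(a)=-5.261e-02  a ← 170.406220 − (+2.792e-04/-5.261e-02) = 170.411527
iter 3: u=0.426336  f(a)=+1.320e-08  f'(a)=-5.261e-02  a ← 170.411527 − (+1.320e-08/-5.261e-02) = 170.411527
iter 4: u=0.426336  f(a)=+0.000e+00  f'(a)=-5.261e-02  a ← 170.411527 − (+0.000e+00/-5.261e-02) = 170.411527
converged: |Δa| < 1e-12 after 4 iterations
sag = a·(cosh(S/(2a)) − 1) = 170.411527·(cosh(0.426336) − 1) = 15.723181
T_max/T_min = cosh(S/(2a)) = 1.092266

a=170.412 sag=15.723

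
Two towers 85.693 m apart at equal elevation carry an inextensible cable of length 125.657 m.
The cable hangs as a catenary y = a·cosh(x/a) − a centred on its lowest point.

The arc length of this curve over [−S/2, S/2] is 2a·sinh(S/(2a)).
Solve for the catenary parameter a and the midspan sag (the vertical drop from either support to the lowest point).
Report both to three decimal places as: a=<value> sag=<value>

a=27.243 sag=41.238

seed: a₀ = √(S³/(24(L−S))) = √(85.693³/(24·39.964)) = 25.614031
iter 1: u=1.672775  f(a)=+5.979e+00  f'(a)=-4.086e+00  a ← 25.614031 − (+5.979e+00/-4.086e+00) = 27.077395
iter 2: u=1.582372  f(a)=+5.506e-01  f'(a)=-3.365e+00  a ← 27.077395 − (+5.506e-01/-3.365e+00) = 27.241043
iter 3: u=1.572866  f(a)=+5.717e-03  f'(a)=-3.295e+00  a ← 27.241043 − (+5.717e-03/-3.295e+00) = 27.242778
iter 4: u=1.572765  f(a)=+6.304e-07  f'(a)=-3.294e+00  a ← 27.242778 − (+6.304e-07/-3.294e+00) = 27.242778
iter 5: u=1.572765  f(a)=+0.000e+00  f'(a)=-3.294e+00  a ← 27.242778 − (+0.000e+00/-3.294e+00) = 27.242778
converged: |Δa| < 1e-12 after 5 iterations
sag = a·(cosh(S/(2a)) − 1) = 27.242778·(cosh(1.572765) − 1) = 41.237799
T_max/T_min = cosh(S/(2a)) = 2.513715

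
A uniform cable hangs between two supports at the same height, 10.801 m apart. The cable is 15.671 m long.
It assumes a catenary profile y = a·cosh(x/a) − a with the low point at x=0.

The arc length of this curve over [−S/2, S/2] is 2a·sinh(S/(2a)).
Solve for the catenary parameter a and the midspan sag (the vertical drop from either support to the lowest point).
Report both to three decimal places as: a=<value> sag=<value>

a=3.486 sag=5.090

seed: a₀ = √(S³/(24(L−S))) = √(10.801³/(24·4.870)) = 3.283416
iter 1: u=1.644781  f(a)=+7.028e-01  f'(a)=-3.850e+00  a ← 3.283416 − (+7.028e-01/-3.850e+00) = 3.465940
iter 2: u=1.558163  f(a)=+6.286e-02  f'(a)=-3.190e+00  a ← 3.465940 − (+6.286e-02/-3.190e+00) = 3.485647
iter 3: u=1.549354  f(a)=+6.120e-04  f'(a)=-3.128e+00  a ← 3.485647 − (+6.120e-04/-3.128e+00) = 3.485842
iter 4: u=1.549267  f(a)=+5.926e-08  f'(a)=-3.127e+00  a ← 3.485842 − (+5.926e-08/-3.127e+00) = 3.485842
iter 5: u=1.549267  f(a)=-1.776e-15  f'(a)=-3.127e+00  a ← 3.485842 − (-1.776e-15/-3.127e+00) = 3.485842
converged: |Δa| < 1e-12 after 5 iterations
sag = a·(cosh(S/(2a)) − 1) = 3.485842·(cosh(1.549267) − 1) = 5.090063
T_max/T_min = cosh(S/(2a)) = 2.460210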